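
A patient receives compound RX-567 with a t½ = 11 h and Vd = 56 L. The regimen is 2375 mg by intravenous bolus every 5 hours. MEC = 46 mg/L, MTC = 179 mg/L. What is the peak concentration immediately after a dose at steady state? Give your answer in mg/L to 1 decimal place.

156.9 mg/L

τ/t½ = 5/11 ≈ 0.45455, so fraction remaining f = (1/2)^(5/11) ≈ 0.7297.
Accumulation ratio R = 1/(1 − f) ≈ 1/0.2703 ≈ 3.6996.
Each bolus raises the concentration by D/Vd = 2375/56 ≈ 42.411 mg/L.
Steady-state peak Cmax,ss = C₀·R ≈ 42.411 × 3.6996 ≈ 156.904 mg/L.
Peak 156.9 mg/L vs MTC 179 mg/L: below toxic threshold.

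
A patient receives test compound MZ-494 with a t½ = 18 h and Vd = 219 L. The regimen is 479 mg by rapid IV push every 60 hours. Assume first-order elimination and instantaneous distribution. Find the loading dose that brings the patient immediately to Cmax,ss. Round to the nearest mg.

f = (1/2)^(60/18) ≈ 0.099213; accumulation ratio R = 1/(1−f) ≈ 1.11014.
Loading dose to hit Cmax,ss on first dose: D_load = D_maint·R ≈ 479 × 1.11014 ≈ 531.76 mg.

532 mg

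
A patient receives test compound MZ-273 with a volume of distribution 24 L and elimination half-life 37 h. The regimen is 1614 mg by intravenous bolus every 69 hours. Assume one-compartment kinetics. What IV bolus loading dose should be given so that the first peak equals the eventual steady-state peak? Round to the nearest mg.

f = (1/2)^(69/37) ≈ 0.274549; accumulation ratio R = 1/(1−f) ≈ 1.37845.
Loading dose to hit Cmax,ss on first dose: D_load = D_maint·R ≈ 1614 × 1.37845 ≈ 2224.82 mg.

2225 mg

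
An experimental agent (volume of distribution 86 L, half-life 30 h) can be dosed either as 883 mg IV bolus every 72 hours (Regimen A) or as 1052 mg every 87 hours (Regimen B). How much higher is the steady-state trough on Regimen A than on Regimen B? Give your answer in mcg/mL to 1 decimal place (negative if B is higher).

Regimen A: f = (1/2)^(72/30) ≈ 0.1895; Cmin,ss = (883/86)·f/(1−f) ≈ 2.401 mcg/mL.
Regimen B: f = (1/2)^(87/30) ≈ 0.1340; Cmin,ss = (1052/86)·f/(1−f) ≈ 1.893 mcg/mL.
Difference ≈ 2.401 − 1.893 ≈ 0.508 mcg/mL.

0.5 mcg/mL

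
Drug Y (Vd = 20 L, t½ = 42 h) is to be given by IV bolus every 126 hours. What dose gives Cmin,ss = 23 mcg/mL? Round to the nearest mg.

3220 mg

τ/t½ = 126/42 ≈ 3, so f = (1/2)^(126/42) ≈ 0.125000.
Cmin,ss = (D/Vd)·f/(1−f), so D = Cmin,ss·Vd·(1−f)/f.
D = 23 × 20 × (1−f)/f ≈ 23 × 20 × 7.00000 ≈ 3220.00 mg.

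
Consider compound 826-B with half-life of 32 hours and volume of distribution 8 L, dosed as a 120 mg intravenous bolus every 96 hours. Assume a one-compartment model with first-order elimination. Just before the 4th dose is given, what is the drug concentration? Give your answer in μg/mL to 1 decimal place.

2.1 μg/mL

f = (1/2)^(τ/t½) = (1/2)^(96/32) ≈ 0.1250.
C₀ = D/Vd = 120/8 ≈ 15.000 μg/mL.
Before the 4th dose, 3 doses have been given. Superposition: Cmin = C₀·(f + f² + … + f^3).
≈ 15.000 × (0.1250 + 0.0156 + 0.0020) ≈ 15.000 × 0.1426 ≈ 2.139 μg/mL.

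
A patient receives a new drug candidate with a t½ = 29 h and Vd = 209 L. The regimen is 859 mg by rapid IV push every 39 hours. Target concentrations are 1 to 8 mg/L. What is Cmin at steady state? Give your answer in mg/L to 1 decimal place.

2.7 mg/L

Over one 39-h interval, 39/29 ≈ 1.3448 half-lives elapse, leaving f ≈ 0.3937 of each dose.
At steady state, accumulation factor R = 1/(1 − e^(−kτ)) ≈ 1.6493.
Each bolus raises the concentration by D/Vd = 859/209 ≈ 4.110 mg/L.
Steady-state peak Cmax,ss = C₀·R ≈ 4.110 × 1.6493 ≈ 6.779 mg/L.
One interval later, Cmin,ss = Cmax,ss·e^(−kτ) ≈ 6.779 × 0.3937 ≈ 2.669 mg/L.
Trough 2.7 mg/L vs MEC 1 mg/L: adequate.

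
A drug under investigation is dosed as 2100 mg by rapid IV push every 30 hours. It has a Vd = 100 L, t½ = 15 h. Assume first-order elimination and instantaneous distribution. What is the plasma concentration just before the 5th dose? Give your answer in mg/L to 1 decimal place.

f = (1/2)^(τ/t½) = (1/2)^(30/15) ≈ 0.2500.
C₀ = D/Vd = 2100/100 ≈ 21.000 mg/L.
Before the 5th dose, 4 doses have been given. Superposition: Cmin = C₀·(f + f² + … + f^4).
≈ 21.000 × (0.2500 + 0.0625 + 0.0156 + 0.0039) ≈ 21.000 × 0.3320 ≈ 6.972 mg/L.

7.0 mg/L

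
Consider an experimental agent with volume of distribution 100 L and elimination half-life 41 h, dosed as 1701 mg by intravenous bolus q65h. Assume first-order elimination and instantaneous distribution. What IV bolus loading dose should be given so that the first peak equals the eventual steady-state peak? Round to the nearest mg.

f = (1/2)^(65/41) ≈ 0.333240; accumulation ratio R = 1/(1−f) ≈ 1.49979.
Loading dose to hit Cmax,ss on first dose: D_load = D_maint·R ≈ 1701 × 1.49979 ≈ 2551.14 mg.

2551 mg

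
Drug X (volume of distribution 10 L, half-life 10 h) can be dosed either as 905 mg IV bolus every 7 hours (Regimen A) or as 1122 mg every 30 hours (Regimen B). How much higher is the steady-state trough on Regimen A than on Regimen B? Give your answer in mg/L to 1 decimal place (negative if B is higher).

128.9 mg/L

Regimen A: f = (1/2)^(7/10) ≈ 0.6156; Cmin,ss = (905/10)·f/(1−f) ≈ 144.932 mg/L.
Regimen B: f = (1/2)^(30/10) ≈ 0.1250; Cmin,ss = (1122/10)·f/(1−f) ≈ 16.029 mg/L.
Difference ≈ 144.932 − 16.029 ≈ 128.903 mg/L.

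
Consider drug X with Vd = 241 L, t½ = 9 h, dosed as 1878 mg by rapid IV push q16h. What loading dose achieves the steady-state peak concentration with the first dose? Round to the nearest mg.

f = (1/2)^(16/9) ≈ 0.291632; accumulation ratio R = 1/(1−f) ≈ 1.41170.
Loading dose to hit Cmax,ss on first dose: D_load = D_maint·R ≈ 1878 × 1.41170 ≈ 2651.17 mg.

2651 mg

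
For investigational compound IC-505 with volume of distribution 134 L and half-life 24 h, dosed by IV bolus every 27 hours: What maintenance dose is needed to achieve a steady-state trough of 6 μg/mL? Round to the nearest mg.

950 mg

τ/t½ = 27/24 ≈ 1.125, so f = (1/2)^(27/24) ≈ 0.458502.
Cmin,ss = (D/Vd)·f/(1−f), so D = Cmin,ss·Vd·(1−f)/f.
D = 6 × 134 × (1−f)/f ≈ 6 × 134 × 1.18102 ≈ 949.54 mg.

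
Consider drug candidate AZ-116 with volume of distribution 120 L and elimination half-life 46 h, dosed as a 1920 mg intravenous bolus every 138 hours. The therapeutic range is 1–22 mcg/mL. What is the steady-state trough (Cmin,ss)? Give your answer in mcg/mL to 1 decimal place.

2.3 mcg/mL

τ = 138 h = 3 half-lives, so f = (1/2)^3 = 0.125.
Accumulation ratio R = 1/(1 − f) = 1/0.875 = 8/7.
Single-dose peak C₀ = D/Vd = 1920/120 = 16 mcg/mL.
Steady-state peak Cmax,ss = C₀·R = 16 × 8/7 ≈ 18.286 mcg/mL.
Steady-state trough Cmin,ss = Cmax,ss·f ≈ 18.286 × 0.125 ≈ 2.286 mcg/mL.
Trough 2.3 mcg/mL vs MEC 1 mcg/mL: adequate.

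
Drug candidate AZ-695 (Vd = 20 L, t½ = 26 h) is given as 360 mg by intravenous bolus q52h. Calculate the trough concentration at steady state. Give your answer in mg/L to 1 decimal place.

τ = 52 h = 2 half-lives, so f = (1/2)^2 = 0.25.
At steady state, R = 1/(1 − 0.25) = 4/3.
Single-dose peak C₀ = D/Vd = 360/20 = 18 mg/L.
Steady-state peak Cmax,ss = C₀·R = 18 × 4/3 ≈ 24.000 mg/L.
Steady-state trough Cmin,ss = Cmax,ss·f ≈ 24.000 × 0.25 ≈ 6.000 mg/L.

6.0 mg/L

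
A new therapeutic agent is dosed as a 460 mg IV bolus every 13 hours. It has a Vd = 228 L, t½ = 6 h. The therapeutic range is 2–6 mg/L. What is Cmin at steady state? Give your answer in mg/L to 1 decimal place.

Over one 13-h interval, 13/6 ≈ 2.1667 half-lives elapse, leaving f ≈ 0.2227 of each dose.
Single-dose peak C₀ = D/Vd = 460/228 ≈ 2.018 mg/L.
Steady-state trough Cmin,ss = C₀·f/(1−f) ≈ 2.018 × 0.2227/0.7773 ≈ 0.578 mg/L.
Trough 0.6 mg/L vs MEC 2 mg/L: subtherapeutic.

0.6 mg/L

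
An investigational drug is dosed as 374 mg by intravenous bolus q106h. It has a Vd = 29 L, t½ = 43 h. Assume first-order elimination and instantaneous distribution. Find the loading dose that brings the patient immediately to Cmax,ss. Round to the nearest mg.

457 mg

f = (1/2)^(106/43) ≈ 0.181103; accumulation ratio R = 1/(1−f) ≈ 1.22115.
Loading dose to hit Cmax,ss on first dose: D_load = D_maint·R ≈ 374 × 1.22115 ≈ 456.71 mg.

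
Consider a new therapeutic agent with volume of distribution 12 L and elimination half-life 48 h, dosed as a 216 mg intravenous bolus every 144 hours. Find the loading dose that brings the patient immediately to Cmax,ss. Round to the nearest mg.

247 mg

f = (1/2)^(144/48) ≈ 0.125000; accumulation ratio R = 1/(1−f) ≈ 1.14286.
Loading dose to hit Cmax,ss on first dose: D_load = D_maint·R ≈ 216 × 1.14286 ≈ 246.86 mg.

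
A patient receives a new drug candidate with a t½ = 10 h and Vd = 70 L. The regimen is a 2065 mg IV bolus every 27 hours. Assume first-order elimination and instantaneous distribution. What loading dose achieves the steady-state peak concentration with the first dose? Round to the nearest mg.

f = (1/2)^(27/10) ≈ 0.153893; accumulation ratio R = 1/(1−f) ≈ 1.18188.
Loading dose to hit Cmax,ss on first dose: D_load = D_maint·R ≈ 2065 × 1.18188 ≈ 2440.58 mg.

2441 mg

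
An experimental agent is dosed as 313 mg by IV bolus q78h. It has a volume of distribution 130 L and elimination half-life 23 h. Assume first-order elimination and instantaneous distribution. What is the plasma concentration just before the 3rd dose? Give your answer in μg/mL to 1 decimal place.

0.3 μg/mL

f = (1/2)^(τ/t½) = (1/2)^(78/23) ≈ 0.0953.
C₀ = D/Vd = 313/130 ≈ 2.408 μg/mL.
Before the 3rd dose, 2 doses have been given. Superposition: Cmin = C₀·(f + f²).
≈ 2.408 × (0.0953 + 0.0091) ≈ 2.408 × 0.1044 ≈ 0.251 μg/mL.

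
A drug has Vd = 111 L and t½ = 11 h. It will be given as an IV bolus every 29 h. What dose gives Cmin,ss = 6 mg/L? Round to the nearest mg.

3475 mg

τ/t½ = 29/11 ≈ 2.6364, so f = (1/2)^(29/11) ≈ 0.160833.
Cmin,ss = (D/Vd)·f/(1−f), so D = Cmin,ss·Vd·(1−f)/f.
D = 6 × 111 × (1−f)/f ≈ 6 × 111 × 5.21763 ≈ 3474.94 mg.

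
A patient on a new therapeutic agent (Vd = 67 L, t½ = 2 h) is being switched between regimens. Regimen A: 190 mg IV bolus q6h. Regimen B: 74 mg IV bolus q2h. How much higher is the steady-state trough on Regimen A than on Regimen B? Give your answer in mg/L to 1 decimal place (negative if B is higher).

-0.7 mg/L

Regimen A: f = (1/2)^(6/2) ≈ 0.1250; Cmin,ss = (190/67)·f/(1−f) ≈ 0.405 mg/L.
Regimen B: f = (1/2)^(2/2) ≈ 0.5000; Cmin,ss = (74/67)·f/(1−f) ≈ 1.104 mg/L.
Difference ≈ 0.405 − 1.104 ≈ -0.699 mg/L.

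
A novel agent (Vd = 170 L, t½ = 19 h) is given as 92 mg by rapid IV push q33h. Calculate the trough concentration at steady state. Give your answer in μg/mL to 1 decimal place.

0.2 μg/mL

τ/t½ = 33/19 ≈ 1.7368, so fraction remaining f = (1/2)^(33/19) ≈ 0.3000.
At steady state, accumulation factor R = 1/(1 − e^(−kτ)) ≈ 1.4286.
Each bolus raises the concentration by D/Vd = 92/170 ≈ 0.541 μg/mL.
Steady-state peak Cmax,ss = C₀·R ≈ 0.541 × 1.4286 ≈ 0.773 μg/mL.
Steady-state trough Cmin,ss = Cmax,ss·f ≈ 0.773 × 0.3000 ≈ 0.232 μg/mL.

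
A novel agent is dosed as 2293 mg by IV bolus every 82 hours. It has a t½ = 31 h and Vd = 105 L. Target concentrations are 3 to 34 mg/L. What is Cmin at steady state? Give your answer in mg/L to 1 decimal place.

4.2 mg/L

τ/t½ = 82/31 ≈ 2.6452, so fraction remaining f = (1/2)^(82/31) ≈ 0.1599.
At steady state, accumulation factor R = 1/(1 − e^(−kτ)) ≈ 1.1903.
Single-dose peak C₀ = D/Vd = 2293/105 ≈ 21.838 mg/L.
Cmax,ss = C₀/(1 − f) ≈ 21.838/0.8401 ≈ 25.995 mg/L.
Steady-state trough Cmin,ss = Cmax,ss·f ≈ 25.995 × 0.1599 ≈ 4.157 mg/L.
Trough 4.2 mg/L vs MEC 3 mg/L: adequate.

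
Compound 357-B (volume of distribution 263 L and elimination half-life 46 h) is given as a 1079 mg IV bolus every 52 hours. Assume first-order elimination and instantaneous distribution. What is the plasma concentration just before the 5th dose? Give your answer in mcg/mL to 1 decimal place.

3.3 mcg/mL

f = (1/2)^(τ/t½) = (1/2)^(52/46) ≈ 0.4568.
C₀ = D/Vd = 1079/263 ≈ 4.103 mcg/mL.
Before the 5th dose, 4 doses have been given. Superposition: Cmin = C₀·(f + f² + … + f^4).
≈ 4.103 × (0.4568 + 0.2087 + 0.0953 + 0.0435) ≈ 4.103 × 0.8043 ≈ 3.300 mcg/mL.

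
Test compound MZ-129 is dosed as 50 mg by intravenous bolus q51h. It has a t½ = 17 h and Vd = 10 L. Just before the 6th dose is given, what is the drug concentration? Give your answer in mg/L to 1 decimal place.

0.7 mg/L

f = (1/2)^(τ/t½) = (1/2)^(51/17) ≈ 0.1250.
C₀ = D/Vd = 50/10 ≈ 5.000 mg/L.
Before the 6th dose, 5 doses have been given. Superposition: Cmin = C₀·(f + f² + … + f^5).
≈ 5.000 × (0.1250 + 0.0156 + 0.0020 + 0.0002 + 0.0000) ≈ 5.000 × 0.1428 ≈ 0.714 mg/L.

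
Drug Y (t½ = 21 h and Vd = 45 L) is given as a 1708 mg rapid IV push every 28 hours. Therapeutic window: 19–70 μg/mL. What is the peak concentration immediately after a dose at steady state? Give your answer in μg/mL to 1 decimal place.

62.9 μg/mL

Over one 28-h interval, 28/21 ≈ 1.3333 half-lives elapse, leaving f ≈ 0.3969 of each dose.
At steady state, accumulation factor R = 1/(1 − e^(−kτ)) ≈ 1.6581.
Single-dose peak C₀ = D/Vd = 1708/45 ≈ 37.956 μg/mL.
Steady-state peak Cmax,ss = C₀·R ≈ 37.956 × 1.6581 ≈ 62.935 μg/mL.
Peak 62.9 μg/mL vs MTC 70 μg/mL: below toxic threshold.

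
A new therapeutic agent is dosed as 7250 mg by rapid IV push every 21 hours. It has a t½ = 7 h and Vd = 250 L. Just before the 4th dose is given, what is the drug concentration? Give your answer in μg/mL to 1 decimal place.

f = (1/2)^(τ/t½) = (1/2)^(21/7) ≈ 0.1250.
C₀ = D/Vd = 7250/250 ≈ 29.000 μg/mL.
Before the 4th dose, 3 doses have been given. Superposition: Cmin = C₀·(f + f² + … + f^3).
≈ 29.000 × (0.1250 + 0.0156 + 0.0020) ≈ 29.000 × 0.1426 ≈ 4.135 μg/mL.

4.1 μg/mL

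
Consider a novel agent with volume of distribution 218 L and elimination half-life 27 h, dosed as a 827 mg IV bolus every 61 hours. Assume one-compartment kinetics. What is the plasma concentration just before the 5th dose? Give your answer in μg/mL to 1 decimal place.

1.0 μg/mL

f = (1/2)^(τ/t½) = (1/2)^(61/27) ≈ 0.2089.
C₀ = D/Vd = 827/218 ≈ 3.794 μg/mL.
Before the 5th dose, 4 doses have been given. Superposition: Cmin = C₀·(f + f² + … + f^4).
≈ 3.794 × (0.2089 + 0.0436 + 0.0091 + 0.0019) ≈ 3.794 × 0.2635 ≈ 1.000 μg/mL.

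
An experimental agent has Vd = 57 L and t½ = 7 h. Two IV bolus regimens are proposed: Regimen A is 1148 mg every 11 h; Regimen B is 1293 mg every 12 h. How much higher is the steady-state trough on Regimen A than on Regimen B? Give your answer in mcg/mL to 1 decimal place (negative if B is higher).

Regimen A: f = (1/2)^(11/7) ≈ 0.3365; Cmin,ss = (1148/57)·f/(1−f) ≈ 10.214 mcg/mL.
Regimen B: f = (1/2)^(12/7) ≈ 0.3048; Cmin,ss = (1293/57)·f/(1−f) ≈ 9.946 mcg/mL.
Difference ≈ 10.214 − 9.946 ≈ 0.268 mcg/mL.

0.3 mcg/mL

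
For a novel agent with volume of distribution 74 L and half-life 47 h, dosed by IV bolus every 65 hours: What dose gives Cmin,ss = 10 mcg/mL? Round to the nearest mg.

τ/t½ = 65/47 ≈ 1.383, so f = (1/2)^(65/47) ≈ 0.383426.
Cmin,ss = (D/Vd)·f/(1−f), so D = Cmin,ss·Vd·(1−f)/f.
D = 10 × 74 × (1−f)/f ≈ 10 × 74 × 1.60807 ≈ 1189.97 mg.

1190 mg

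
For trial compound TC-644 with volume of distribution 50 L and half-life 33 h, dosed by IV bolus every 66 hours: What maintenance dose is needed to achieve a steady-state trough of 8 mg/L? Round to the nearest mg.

τ/t½ = 66/33 ≈ 2, so f = (1/2)^(66/33) ≈ 0.250000.
Cmin,ss = (D/Vd)·f/(1−f), so D = Cmin,ss·Vd·(1−f)/f.
D = 8 × 50 × (1−f)/f ≈ 8 × 50 × 3.00000 ≈ 1200.00 mg.

1200 mg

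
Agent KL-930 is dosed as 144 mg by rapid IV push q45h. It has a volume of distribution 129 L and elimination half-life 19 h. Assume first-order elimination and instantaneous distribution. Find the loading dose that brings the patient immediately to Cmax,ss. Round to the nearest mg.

f = (1/2)^(45/19) ≈ 0.193657; accumulation ratio R = 1/(1−f) ≈ 1.24017.
Loading dose to hit Cmax,ss on first dose: D_load = D_maint·R ≈ 144 × 1.24017 ≈ 178.58 mg.

179 mg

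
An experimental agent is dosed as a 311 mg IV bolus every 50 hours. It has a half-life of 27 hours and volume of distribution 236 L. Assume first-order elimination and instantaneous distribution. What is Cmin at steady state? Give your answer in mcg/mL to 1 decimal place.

0.5 mcg/mL

τ/t½ = 50/27 ≈ 1.8519, so fraction remaining f = (1/2)^(50/27) ≈ 0.2770.
At steady state, accumulation factor R = 1/(1 − e^(−kτ)) ≈ 1.3831.
Each bolus raises the concentration by D/Vd = 311/236 ≈ 1.318 mcg/mL.
Steady-state peak Cmax,ss = C₀·R ≈ 1.318 × 1.3831 ≈ 1.823 mcg/mL.
One interval later, Cmin,ss = Cmax,ss·e^(−kτ) ≈ 1.823 × 0.2770 ≈ 0.505 mcg/mL.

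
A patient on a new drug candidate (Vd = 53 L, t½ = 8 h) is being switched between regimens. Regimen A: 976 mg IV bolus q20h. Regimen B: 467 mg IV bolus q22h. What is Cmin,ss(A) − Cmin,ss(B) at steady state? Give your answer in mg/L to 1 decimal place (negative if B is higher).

2.4 mg/L

Regimen A: f = (1/2)^(20/8) ≈ 0.1768; Cmin,ss = (976/53)·f/(1−f) ≈ 3.955 mg/L.
Regimen B: f = (1/2)^(22/8) ≈ 0.1487; Cmin,ss = (467/53)·f/(1−f) ≈ 1.539 mg/L.
Difference ≈ 3.955 − 1.539 ≈ 2.416 mg/L.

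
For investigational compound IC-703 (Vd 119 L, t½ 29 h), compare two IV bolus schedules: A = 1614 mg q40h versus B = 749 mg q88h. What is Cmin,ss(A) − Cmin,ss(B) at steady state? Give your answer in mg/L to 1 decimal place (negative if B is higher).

7.6 mg/L

Regimen A: f = (1/2)^(40/29) ≈ 0.3844; Cmin,ss = (1614/119)·f/(1−f) ≈ 8.469 mg/L.
Regimen B: f = (1/2)^(88/29) ≈ 0.1220; Cmin,ss = (749/119)·f/(1−f) ≈ 0.875 mg/L.
Difference ≈ 8.469 − 0.875 ≈ 7.594 mg/L.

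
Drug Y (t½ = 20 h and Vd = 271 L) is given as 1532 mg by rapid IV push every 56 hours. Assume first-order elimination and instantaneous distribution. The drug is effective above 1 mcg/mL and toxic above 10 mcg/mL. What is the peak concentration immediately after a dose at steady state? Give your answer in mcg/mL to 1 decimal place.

Over one 56-h interval, 56/20 ≈ 2.8 half-lives elapse, leaving f ≈ 0.1436 of each dose.
At steady state, accumulation factor R = 1/(1 − e^(−kτ)) ≈ 1.1677.
Each bolus raises the concentration by D/Vd = 1532/271 ≈ 5.653 mcg/mL.
Steady-state peak Cmax,ss = C₀·R ≈ 5.653 × 1.1677 ≈ 6.601 mcg/mL.
Peak 6.6 mcg/mL vs MTC 10 mcg/mL: below toxic threshold.

6.6 mcg/mL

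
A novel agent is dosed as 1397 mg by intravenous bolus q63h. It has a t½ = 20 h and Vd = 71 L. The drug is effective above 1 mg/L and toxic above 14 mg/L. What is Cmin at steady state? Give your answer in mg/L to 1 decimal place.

2.5 mg/L

Over one 63-h interval, 63/20 ≈ 3.15 half-lives elapse, leaving f ≈ 0.1127 of each dose.
Accumulation ratio R = 1/(1 − f) ≈ 1/0.8873 ≈ 1.1270.
Each bolus raises the concentration by D/Vd = 1397/71 ≈ 19.676 mg/L.
Cmax,ss = C₀/(1 − f) ≈ 19.676/0.8873 ≈ 22.175 mg/L.
Steady-state trough Cmin,ss = Cmax,ss·f ≈ 22.175 × 0.1127 ≈ 2.499 mg/L.
Trough 2.5 mg/L vs MEC 1 mg/L: adequate.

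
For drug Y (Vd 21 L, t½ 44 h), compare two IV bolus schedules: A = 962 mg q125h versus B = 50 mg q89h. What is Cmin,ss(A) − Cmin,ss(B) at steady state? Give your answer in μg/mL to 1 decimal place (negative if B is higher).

6.7 μg/mL

Regimen A: f = (1/2)^(125/44) ≈ 0.1396; Cmin,ss = (962/21)·f/(1−f) ≈ 7.433 μg/mL.
Regimen B: f = (1/2)^(89/44) ≈ 0.2461; Cmin,ss = (50/21)·f/(1−f) ≈ 0.777 μg/mL.
Difference ≈ 7.433 − 0.777 ≈ 6.656 μg/mL.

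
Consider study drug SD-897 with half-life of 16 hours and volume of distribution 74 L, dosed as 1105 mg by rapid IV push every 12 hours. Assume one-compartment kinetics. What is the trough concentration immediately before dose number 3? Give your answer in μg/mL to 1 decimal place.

14.2 μg/mL

f = (1/2)^(τ/t½) = (1/2)^(12/16) ≈ 0.5946.
C₀ = D/Vd = 1105/74 ≈ 14.932 μg/mL.
Before the 3rd dose, 2 doses have been given. Superposition: Cmin = C₀·(f + f²).
≈ 14.932 × (0.5946 + 0.3535) ≈ 14.932 × 0.9481 ≈ 14.157 μg/mL.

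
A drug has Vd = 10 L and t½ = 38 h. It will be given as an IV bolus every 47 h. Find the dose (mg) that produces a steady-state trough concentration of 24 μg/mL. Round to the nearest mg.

τ/t½ = 47/38 ≈ 1.2368, so f = (1/2)^(47/38) ≈ 0.424300.
Cmin,ss = (D/Vd)·f/(1−f), so D = Cmin,ss·Vd·(1−f)/f.
D = 24 × 10 × (1−f)/f ≈ 24 × 10 × 1.35682 ≈ 325.64 mg.

326 mg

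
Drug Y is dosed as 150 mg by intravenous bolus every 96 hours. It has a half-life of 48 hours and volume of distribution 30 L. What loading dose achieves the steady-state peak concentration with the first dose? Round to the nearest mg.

f = (1/2)^(96/48) ≈ 0.250000; accumulation ratio R = 1/(1−f) ≈ 1.33333.
Loading dose to hit Cmax,ss on first dose: D_load = D_maint·R ≈ 150 × 1.33333 ≈ 200.00 mg.

200 mg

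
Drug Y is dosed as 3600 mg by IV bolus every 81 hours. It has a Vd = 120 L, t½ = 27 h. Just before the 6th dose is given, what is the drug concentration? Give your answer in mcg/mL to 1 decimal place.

4.3 mcg/mL

f = (1/2)^(τ/t½) = (1/2)^(81/27) ≈ 0.1250.
C₀ = D/Vd = 3600/120 ≈ 30.000 mcg/mL.
Before the 6th dose, 5 doses have been given. Superposition: Cmin = C₀·(f + f² + … + f^5).
≈ 30.000 × (0.1250 + 0.0156 + 0.0020 + 0.0002 + 0.0000) ≈ 30.000 × 0.1428 ≈ 4.284 mcg/mL.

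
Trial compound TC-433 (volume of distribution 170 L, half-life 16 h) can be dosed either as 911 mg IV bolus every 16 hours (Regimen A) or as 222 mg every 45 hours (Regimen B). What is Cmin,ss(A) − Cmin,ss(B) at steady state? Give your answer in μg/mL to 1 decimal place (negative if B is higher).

5.1 μg/mL

Regimen A: f = (1/2)^(16/16) ≈ 0.5000; Cmin,ss = (911/170)·f/(1−f) ≈ 5.359 μg/mL.
Regimen B: f = (1/2)^(45/16) ≈ 0.1423; Cmin,ss = (222/170)·f/(1−f) ≈ 0.217 μg/mL.
Difference ≈ 5.359 − 0.217 ≈ 5.142 μg/mL.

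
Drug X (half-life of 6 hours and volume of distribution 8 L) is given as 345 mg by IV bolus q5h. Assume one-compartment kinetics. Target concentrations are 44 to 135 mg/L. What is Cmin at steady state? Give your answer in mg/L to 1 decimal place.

55.2 mg/L

Over one 5-h interval, 5/6 ≈ 0.83333 half-lives elapse, leaving f ≈ 0.5612 of each dose.
At steady state, accumulation factor R = 1/(1 − e^(−kτ)) ≈ 2.2789.
Single-dose peak C₀ = D/Vd = 345/8 ≈ 43.125 mg/L.
Cmax,ss = C₀/(1 − f) ≈ 43.125/0.4388 ≈ 98.279 mg/L.
Steady-state trough Cmin,ss = Cmax,ss·f ≈ 98.279 × 0.5612 ≈ 55.154 mg/L.
Trough 55.2 mg/L vs MEC 44 mg/L: adequate.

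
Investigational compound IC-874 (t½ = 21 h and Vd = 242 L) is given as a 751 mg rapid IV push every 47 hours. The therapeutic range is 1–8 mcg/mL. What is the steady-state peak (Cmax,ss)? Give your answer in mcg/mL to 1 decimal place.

3.9 mcg/mL

Over one 47-h interval, 47/21 ≈ 2.2381 half-lives elapse, leaving f ≈ 0.2120 of each dose.
At steady state, accumulation factor R = 1/(1 − e^(−kτ)) ≈ 1.2690.
Single-dose peak C₀ = D/Vd = 751/242 ≈ 3.103 mcg/mL.
Cmax,ss = C₀/(1 − f) ≈ 3.103/0.7880 ≈ 3.938 mcg/mL.
Peak 3.9 mcg/mL vs MTC 8 mcg/mL: below toxic threshold.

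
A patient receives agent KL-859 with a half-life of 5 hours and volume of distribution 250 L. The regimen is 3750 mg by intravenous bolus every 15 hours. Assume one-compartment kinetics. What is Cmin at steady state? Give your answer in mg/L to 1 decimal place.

2.1 mg/L

τ = 15 h = 3 half-lives, so f = (1/2)^3 = 0.125.
Accumulation ratio R = 1/(1 − f) = 1/0.875 = 8/7.
Single-dose peak C₀ = D/Vd = 3750/250 = 15 mg/L.
Steady-state peak Cmax,ss = C₀·R = 15 × 8/7 ≈ 17.143 mg/L.
Steady-state trough Cmin,ss = Cmax,ss·f ≈ 17.143 × 0.125 ≈ 2.143 mg/L.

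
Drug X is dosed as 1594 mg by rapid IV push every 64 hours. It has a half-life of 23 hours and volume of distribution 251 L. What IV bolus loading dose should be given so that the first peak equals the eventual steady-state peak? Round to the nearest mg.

1865 mg

f = (1/2)^(64/23) ≈ 0.145329; accumulation ratio R = 1/(1−f) ≈ 1.17004.
Loading dose to hit Cmax,ss on first dose: D_load = D_maint·R ≈ 1594 × 1.17004 ≈ 1865.04 mg.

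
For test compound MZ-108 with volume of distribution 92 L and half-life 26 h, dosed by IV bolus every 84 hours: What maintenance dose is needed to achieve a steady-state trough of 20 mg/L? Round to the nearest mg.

τ/t½ = 84/26 ≈ 3.2308, so f = (1/2)^(84/26) ≈ 0.106523.
Cmin,ss = (D/Vd)·f/(1−f), so D = Cmin,ss·Vd·(1−f)/f.
D = 20 × 92 × (1−f)/f ≈ 20 × 92 × 8.38764 ≈ 15433.26 mg.

15433 mg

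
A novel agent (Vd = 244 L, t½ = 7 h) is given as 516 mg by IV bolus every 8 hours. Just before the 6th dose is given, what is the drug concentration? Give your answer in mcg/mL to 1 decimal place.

f = (1/2)^(τ/t½) = (1/2)^(8/7) ≈ 0.4529.
C₀ = D/Vd = 516/244 ≈ 2.115 mcg/mL.
Before the 6th dose, 5 doses have been given. Superposition: Cmin = C₀·(f + f² + … + f^5).
≈ 2.115 × (0.4529 + 0.2051 + 0.0929 + 0.0421 + 0.0191) ≈ 2.115 × 0.8121 ≈ 1.718 mcg/mL.

1.7 mcg/mL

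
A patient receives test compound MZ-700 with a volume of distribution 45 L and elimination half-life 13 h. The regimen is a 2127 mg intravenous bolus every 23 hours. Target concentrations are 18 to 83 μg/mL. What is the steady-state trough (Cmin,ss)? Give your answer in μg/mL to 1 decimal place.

τ/t½ = 23/13 ≈ 1.7692, so fraction remaining f = (1/2)^(23/13) ≈ 0.2934.
At steady state, accumulation factor R = 1/(1 − e^(−kτ)) ≈ 1.4152.
Single-dose peak C₀ = D/Vd = 2127/45 ≈ 47.267 μg/mL.
Steady-state peak Cmax,ss = C₀·R ≈ 47.267 × 1.4152 ≈ 66.892 μg/mL.
Steady-state trough Cmin,ss = Cmax,ss·f ≈ 66.892 × 0.2934 ≈ 19.626 μg/mL.
Trough 19.6 μg/mL vs MEC 18 μg/mL: adequate.

19.6 μg/mL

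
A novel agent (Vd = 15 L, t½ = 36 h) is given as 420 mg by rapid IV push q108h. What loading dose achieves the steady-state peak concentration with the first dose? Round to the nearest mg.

f = (1/2)^(108/36) ≈ 0.125000; accumulation ratio R = 1/(1−f) ≈ 1.14286.
Loading dose to hit Cmax,ss on first dose: D_load = D_maint·R ≈ 420 × 1.14286 ≈ 480.00 mg.

480 mg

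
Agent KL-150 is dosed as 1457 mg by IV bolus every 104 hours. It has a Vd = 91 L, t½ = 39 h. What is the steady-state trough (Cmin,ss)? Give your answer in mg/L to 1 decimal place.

τ/t½ = 104/39 ≈ 2.6667, so fraction remaining f = (1/2)^(104/39) ≈ 0.1575.
Accumulation ratio R = 1/(1 − f) ≈ 1/0.8425 ≈ 1.1869.
Each bolus raises the concentration by D/Vd = 1457/91 ≈ 16.011 mg/L.
Cmax,ss = C₀/(1 − f) ≈ 16.011/0.8425 ≈ 19.004 mg/L.
One interval later, Cmin,ss = Cmax,ss·e^(−kτ) ≈ 19.004 × 0.1575 ≈ 2.993 mg/L.

3.0 mg/L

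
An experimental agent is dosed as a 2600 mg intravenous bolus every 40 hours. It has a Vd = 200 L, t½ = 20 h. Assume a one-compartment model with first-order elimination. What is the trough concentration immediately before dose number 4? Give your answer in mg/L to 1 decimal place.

4.3 mg/L

f = (1/2)^(τ/t½) = (1/2)^(40/20) ≈ 0.2500.
C₀ = D/Vd = 2600/200 ≈ 13.000 mg/L.
Before the 4th dose, 3 doses have been given. Superposition: Cmin = C₀·(f + f² + … + f^3).
≈ 13.000 × (0.2500 + 0.0625 + 0.0156) ≈ 13.000 × 0.3281 ≈ 4.265 mg/L.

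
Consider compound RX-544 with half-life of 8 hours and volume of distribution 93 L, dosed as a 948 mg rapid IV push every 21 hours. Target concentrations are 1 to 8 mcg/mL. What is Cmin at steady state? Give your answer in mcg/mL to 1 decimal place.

τ/t½ = 21/8 ≈ 2.625, so fraction remaining f = (1/2)^(21/8) ≈ 0.1621.
Single-dose peak C₀ = D/Vd = 948/93 ≈ 10.194 mcg/mL.
Steady-state trough Cmin,ss = C₀·f/(1−f) ≈ 10.194 × 0.1621/0.8379 ≈ 1.972 mcg/mL.
Trough 2.0 mcg/mL vs MEC 1 mcg/mL: adequate.

2.0 mcg/mL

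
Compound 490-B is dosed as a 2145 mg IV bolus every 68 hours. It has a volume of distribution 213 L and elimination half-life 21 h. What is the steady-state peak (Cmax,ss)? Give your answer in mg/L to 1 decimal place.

k = ln2/t½ = ln2/21 ≈ 0.033007 h⁻¹; fraction remaining f = e^(−kτ) = e^(−0.033007×68) ≈ 0.1060.
At steady state, accumulation factor R = 1/(1 − e^(−kτ)) ≈ 1.1186.
Each bolus raises the concentration by D/Vd = 2145/213 ≈ 10.070 mg/L.
Cmax,ss = C₀/(1 − f) ≈ 10.070/0.8940 ≈ 11.264 mg/L.

11.3 mg/L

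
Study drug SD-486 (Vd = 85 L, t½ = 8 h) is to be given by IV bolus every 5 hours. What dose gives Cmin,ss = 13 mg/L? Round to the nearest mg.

599 mg

τ/t½ = 5/8 ≈ 0.625, so f = (1/2)^(5/8) ≈ 0.648420.
Cmin,ss = (D/Vd)·f/(1−f), so D = Cmin,ss·Vd·(1−f)/f.
D = 13 × 85 × (1−f)/f ≈ 13 × 85 × 0.54221 ≈ 599.14 mg.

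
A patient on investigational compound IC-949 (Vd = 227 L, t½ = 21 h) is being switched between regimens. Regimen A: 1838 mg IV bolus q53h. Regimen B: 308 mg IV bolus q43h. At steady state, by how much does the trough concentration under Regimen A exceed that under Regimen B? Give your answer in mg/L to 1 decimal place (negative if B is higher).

1.3 mg/L

Regimen A: f = (1/2)^(53/21) ≈ 0.1739; Cmin,ss = (1838/227)·f/(1−f) ≈ 1.704 mg/L.
Regimen B: f = (1/2)^(43/21) ≈ 0.2419; Cmin,ss = (308/227)·f/(1−f) ≈ 0.433 mg/L.
Difference ≈ 1.704 − 0.433 ≈ 1.271 mg/L.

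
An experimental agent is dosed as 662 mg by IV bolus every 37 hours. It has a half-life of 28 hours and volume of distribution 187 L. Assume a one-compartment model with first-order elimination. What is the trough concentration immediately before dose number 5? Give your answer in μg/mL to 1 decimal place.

2.3 μg/mL

f = (1/2)^(τ/t½) = (1/2)^(37/28) ≈ 0.4001.
C₀ = D/Vd = 662/187 ≈ 3.540 μg/mL.
Before the 5th dose, 4 doses have been given. Superposition: Cmin = C₀·(f + f² + … + f^4).
≈ 3.540 × (0.4001 + 0.1601 + 0.0640 + 0.0256) ≈ 3.540 × 0.6498 ≈ 2.300 μg/mL.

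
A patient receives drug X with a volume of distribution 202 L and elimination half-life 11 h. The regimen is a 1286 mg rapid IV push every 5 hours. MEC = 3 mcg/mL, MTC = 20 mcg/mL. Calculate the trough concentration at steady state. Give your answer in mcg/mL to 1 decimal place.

17.2 mcg/mL

k = ln2/t½ = ln2/11 ≈ 0.063013 h⁻¹; fraction remaining f = e^(−kτ) = e^(−0.063013×5) ≈ 0.7297.
At steady state, accumulation factor R = 1/(1 − e^(−kτ)) ≈ 3.6996.
Single-dose peak C₀ = D/Vd = 1286/202 ≈ 6.366 mcg/mL.
Cmax,ss = C₀/(1 − f) ≈ 6.366/0.2703 ≈ 23.552 mcg/mL.
Steady-state trough Cmin,ss = Cmax,ss·f ≈ 23.552 × 0.7297 ≈ 17.186 mcg/mL.
Trough 17.2 mcg/mL vs MEC 3 mcg/mL: adequate.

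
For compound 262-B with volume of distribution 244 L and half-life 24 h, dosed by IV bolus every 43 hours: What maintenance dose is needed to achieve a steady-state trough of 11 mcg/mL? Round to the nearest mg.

τ/t½ = 43/24 ≈ 1.7917, so f = (1/2)^(43/24) ≈ 0.288838.
Cmin,ss = (D/Vd)·f/(1−f), so D = Cmin,ss·Vd·(1−f)/f.
D = 11 × 244 × (1−f)/f ≈ 11 × 244 × 2.46215 ≈ 6608.41 mg.

6608 mg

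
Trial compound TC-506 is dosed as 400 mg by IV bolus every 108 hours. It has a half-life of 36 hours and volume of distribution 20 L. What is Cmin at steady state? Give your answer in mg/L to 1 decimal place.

2.9 mg/L

The dosing interval is 3 half-lives, so f = 2^(−3) = 0.125.
Accumulation ratio R = 1/(1 − f) = 1/0.875 = 8/7.
Single-dose peak C₀ = D/Vd = 400/20 = 20 mg/L.
Steady-state peak Cmax,ss = C₀·R = 20 × 8/7 ≈ 22.857 mg/L.
Steady-state trough Cmin,ss = Cmax,ss·f ≈ 22.857 × 0.125 ≈ 2.857 mg/L.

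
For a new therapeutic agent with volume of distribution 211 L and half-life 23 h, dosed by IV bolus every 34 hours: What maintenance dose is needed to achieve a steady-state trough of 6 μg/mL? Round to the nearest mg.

τ/t½ = 34/23 ≈ 1.4783, so f = (1/2)^(34/23) ≈ 0.358921.
Cmin,ss = (D/Vd)·f/(1−f), so D = Cmin,ss·Vd·(1−f)/f.
D = 6 × 211 × (1−f)/f ≈ 6 × 211 × 1.78613 ≈ 2261.24 mg.

2261 mg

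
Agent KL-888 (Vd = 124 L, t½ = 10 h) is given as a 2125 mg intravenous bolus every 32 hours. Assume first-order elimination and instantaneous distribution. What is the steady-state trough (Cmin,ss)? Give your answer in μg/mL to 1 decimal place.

2.1 μg/mL

Over one 32-h interval, 32/10 ≈ 3.2 half-lives elapse, leaving f ≈ 0.1088 of each dose.
At steady state, accumulation factor R = 1/(1 − e^(−kτ)) ≈ 1.1221.
Single-dose peak C₀ = D/Vd = 2125/124 ≈ 17.137 μg/mL.
Steady-state peak Cmax,ss = C₀·R ≈ 17.137 × 1.1221 ≈ 19.229 μg/mL.
One interval later, Cmin,ss = Cmax,ss·e^(−kτ) ≈ 19.229 × 0.1088 ≈ 2.092 μg/mL.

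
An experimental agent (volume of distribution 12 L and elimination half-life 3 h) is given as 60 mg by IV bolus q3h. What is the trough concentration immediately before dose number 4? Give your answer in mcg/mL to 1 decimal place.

4.4 mcg/mL

f = (1/2)^(τ/t½) = (1/2)^(3/3) ≈ 0.5000.
C₀ = D/Vd = 60/12 ≈ 5.000 mcg/mL.
Before the 4th dose, 3 doses have been given. Superposition: Cmin = C₀·(f + f² + … + f^3).
≈ 5.000 × (0.5000 + 0.2500 + 0.1250) ≈ 5.000 × 0.8750 ≈ 4.375 mcg/mL.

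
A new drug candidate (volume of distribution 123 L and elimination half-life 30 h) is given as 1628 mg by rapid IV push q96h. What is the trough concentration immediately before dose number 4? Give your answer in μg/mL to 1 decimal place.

f = (1/2)^(τ/t½) = (1/2)^(96/30) ≈ 0.1088.
C₀ = D/Vd = 1628/123 ≈ 13.236 μg/mL.
Before the 4th dose, 3 doses have been given. Superposition: Cmin = C₀·(f + f² + … + f^3).
≈ 13.236 × (0.1088 + 0.0118 + 0.0013) ≈ 13.236 × 0.1219 ≈ 1.613 μg/mL.

1.6 μg/mL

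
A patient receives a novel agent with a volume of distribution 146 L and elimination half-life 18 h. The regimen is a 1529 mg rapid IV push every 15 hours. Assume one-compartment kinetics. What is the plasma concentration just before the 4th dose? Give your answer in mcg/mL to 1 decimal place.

11.0 mcg/mL

f = (1/2)^(τ/t½) = (1/2)^(15/18) ≈ 0.5612.
C₀ = D/Vd = 1529/146 ≈ 10.473 mcg/mL.
Before the 4th dose, 3 doses have been given. Superposition: Cmin = C₀·(f + f² + … + f^3).
≈ 10.473 × (0.5612 + 0.3149 + 0.1767) ≈ 10.473 × 1.0528 ≈ 11.026 mcg/mL.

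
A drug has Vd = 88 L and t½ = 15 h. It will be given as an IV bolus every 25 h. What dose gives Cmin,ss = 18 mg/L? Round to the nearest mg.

3445 mg

τ/t½ = 25/15 ≈ 1.6667, so f = (1/2)^(25/15) ≈ 0.314980.
Cmin,ss = (D/Vd)·f/(1−f), so D = Cmin,ss·Vd·(1−f)/f.
D = 18 × 88 × (1−f)/f ≈ 18 × 88 × 2.17480 ≈ 3444.88 mg.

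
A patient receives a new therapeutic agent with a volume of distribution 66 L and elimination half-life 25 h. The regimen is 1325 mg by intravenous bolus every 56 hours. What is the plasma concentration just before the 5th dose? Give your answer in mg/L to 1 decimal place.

5.4 mg/L

f = (1/2)^(τ/t½) = (1/2)^(56/25) ≈ 0.2117.
C₀ = D/Vd = 1325/66 ≈ 20.076 mg/L.
Before the 5th dose, 4 doses have been given. Superposition: Cmin = C₀·(f + f² + … + f^4).
≈ 20.076 × (0.2117 + 0.0448 + 0.0095 + 0.0020) ≈ 20.076 × 0.2680 ≈ 5.380 mg/L.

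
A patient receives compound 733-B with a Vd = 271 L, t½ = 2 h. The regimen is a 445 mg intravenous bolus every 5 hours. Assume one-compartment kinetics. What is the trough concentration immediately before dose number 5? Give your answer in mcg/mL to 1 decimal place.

0.4 mcg/mL

f = (1/2)^(τ/t½) = (1/2)^(5/2) ≈ 0.1768.
C₀ = D/Vd = 445/271 ≈ 1.642 mcg/mL.
Before the 5th dose, 4 doses have been given. Superposition: Cmin = C₀·(f + f² + … + f^4).
≈ 1.642 × (0.1768 + 0.0313 + 0.0055 + 0.0010) ≈ 1.642 × 0.2146 ≈ 0.352 mcg/mL.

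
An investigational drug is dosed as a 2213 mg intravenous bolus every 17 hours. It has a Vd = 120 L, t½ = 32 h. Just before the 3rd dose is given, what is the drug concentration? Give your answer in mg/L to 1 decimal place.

f = (1/2)^(τ/t½) = (1/2)^(17/32) ≈ 0.6920.
C₀ = D/Vd = 2213/120 ≈ 18.442 mg/L.
Before the 3rd dose, 2 doses have been given. Superposition: Cmin = C₀·(f + f²).
≈ 18.442 × (0.6920 + 0.4789) ≈ 18.442 × 1.1709 ≈ 21.594 mg/L.

21.6 mg/L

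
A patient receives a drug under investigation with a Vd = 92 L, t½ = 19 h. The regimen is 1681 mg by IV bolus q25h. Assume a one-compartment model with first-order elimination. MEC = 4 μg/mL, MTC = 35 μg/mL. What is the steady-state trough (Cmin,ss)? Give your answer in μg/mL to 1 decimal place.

12.3 μg/mL

τ/t½ = 25/19 ≈ 1.3158, so fraction remaining f = (1/2)^(25/19) ≈ 0.4017.
At steady state, accumulation factor R = 1/(1 − e^(−kτ)) ≈ 1.6714.
Single-dose peak C₀ = D/Vd = 1681/92 ≈ 18.272 μg/mL.
Cmax,ss = C₀/(1 − f) ≈ 18.272/0.5983 ≈ 30.540 μg/mL.
Steady-state trough Cmin,ss = Cmax,ss·f ≈ 30.540 × 0.4017 ≈ 12.268 μg/mL.
Trough 12.3 μg/mL vs MEC 4 μg/mL: adequate.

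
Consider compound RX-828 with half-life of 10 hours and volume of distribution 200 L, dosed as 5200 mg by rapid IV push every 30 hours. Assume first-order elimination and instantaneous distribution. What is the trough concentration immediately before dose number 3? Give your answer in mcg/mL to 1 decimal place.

f = (1/2)^(τ/t½) = (1/2)^(30/10) ≈ 0.1250.
C₀ = D/Vd = 5200/200 ≈ 26.000 mcg/mL.
Before the 3rd dose, 2 doses have been given. Superposition: Cmin = C₀·(f + f²).
≈ 26.000 × (0.1250 + 0.0156) ≈ 26.000 × 0.1406 ≈ 3.656 mcg/mL.

3.7 mcg/mL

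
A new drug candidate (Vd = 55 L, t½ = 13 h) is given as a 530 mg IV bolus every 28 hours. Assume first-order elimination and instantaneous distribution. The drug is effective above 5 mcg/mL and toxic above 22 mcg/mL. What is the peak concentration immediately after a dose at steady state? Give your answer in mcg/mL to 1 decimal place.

τ/t½ = 28/13 ≈ 2.1538, so fraction remaining f = (1/2)^(28/13) ≈ 0.2247.
At steady state, accumulation factor R = 1/(1 − e^(−kτ)) ≈ 1.2898.
Single-dose peak C₀ = D/Vd = 530/55 ≈ 9.636 mcg/mL.
Steady-state peak Cmax,ss = C₀·R ≈ 9.636 × 1.2898 ≈ 12.429 mcg/mL.
Peak 12.4 mcg/mL vs MTC 22 mcg/mL: below toxic threshold.

12.4 mcg/mL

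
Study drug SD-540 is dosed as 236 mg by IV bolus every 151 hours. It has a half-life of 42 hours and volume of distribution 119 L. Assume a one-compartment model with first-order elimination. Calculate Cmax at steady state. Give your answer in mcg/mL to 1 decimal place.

τ/t½ = 151/42 ≈ 3.5952, so fraction remaining f = (1/2)^(151/42) ≈ 0.0827.
At steady state, accumulation factor R = 1/(1 − e^(−kτ)) ≈ 1.0902.
Single-dose peak C₀ = D/Vd = 236/119 ≈ 1.983 mcg/mL.
Steady-state peak Cmax,ss = C₀·R ≈ 1.983 × 1.0902 ≈ 2.162 mcg/mL.

2.2 mcg/mL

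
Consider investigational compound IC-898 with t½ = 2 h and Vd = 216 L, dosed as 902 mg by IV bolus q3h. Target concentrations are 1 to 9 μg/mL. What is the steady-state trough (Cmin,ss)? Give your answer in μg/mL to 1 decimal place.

2.3 μg/mL

Over one 3-h interval, 3/2 ≈ 1.5 half-lives elapse, leaving f ≈ 0.3536 of each dose.
Each bolus raises the concentration by D/Vd = 902/216 ≈ 4.176 μg/mL.
Steady-state trough Cmin,ss = C₀·f/(1−f) ≈ 4.176 × 0.3536/0.6464 ≈ 2.284 μg/mL.
Trough 2.3 μg/mL vs MEC 1 μg/mL: adequate.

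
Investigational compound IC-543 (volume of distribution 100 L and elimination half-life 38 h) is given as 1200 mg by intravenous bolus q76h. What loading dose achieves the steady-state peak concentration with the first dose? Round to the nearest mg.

f = (1/2)^(76/38) ≈ 0.250000; accumulation ratio R = 1/(1−f) ≈ 1.33333.
Loading dose to hit Cmax,ss on first dose: D_load = D_maint·R ≈ 1200 × 1.33333 ≈ 1600.00 mg.

1600 mg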